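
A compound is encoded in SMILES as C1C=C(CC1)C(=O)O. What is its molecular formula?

C6H8O2

Heavy atoms from the SMILES: 6 C, 2 O.
Implicit hydrogens by atom environment:
  3 × C: 2 H each → 6
  2 × C: no H
  1 × C: 1 H
  1 × O: 1 H
  1 × O: no H
  Total hydrogens = 8.
Molecular formula: C6H8O2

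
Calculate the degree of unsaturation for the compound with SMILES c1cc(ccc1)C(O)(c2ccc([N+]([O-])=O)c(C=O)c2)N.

Molecular formula from the SMILES: C14H12N2O4.
DoU = (2C + 2 + N − H − X)/2 = (2·14 + 2 + 2 − 12 − 0)/2 = 20/2 = 10.
(Structurally: 2 ring(s) + 8 π bond(s) = 10.)

10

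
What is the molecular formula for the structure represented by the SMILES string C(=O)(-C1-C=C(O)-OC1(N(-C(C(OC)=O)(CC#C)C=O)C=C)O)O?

C14H15NO8

Heavy atoms from the SMILES: 14 C, 1 N, 8 O.
Implicit hydrogens by atom environment:
  6 × C: no H
  5 × C: 1 H each → 5
  5 × O: no H
  3 × O: 1 H each → 3
  2 × C: 2 H each → 4
  1 × C: 3 H
  1 × N: no H
  Total hydrogens = 15.
Molecular formula: C14H15NO8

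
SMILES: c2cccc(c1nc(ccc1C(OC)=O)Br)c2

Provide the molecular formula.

Heavy atoms from the SMILES: 1 Br, 13 C, 1 N, 2 O.
Implicit hydrogens by atom environment:
  7 × C (aromatic): 1 H each → 7
  4 × C (aromatic): no H
  2 × O: no H
  1 × Br: no H
  1 × C: 3 H
  1 × C: no H
  1 × N (aromatic): no H
  Total hydrogens = 10.
Molecular formula: C13H10BrNO2

C13H10BrNO2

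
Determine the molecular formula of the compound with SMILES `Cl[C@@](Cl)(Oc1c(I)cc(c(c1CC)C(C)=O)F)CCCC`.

Heavy atoms from the SMILES: 15 C, 2 Cl, 1 F, 1 I, 2 O.
Implicit hydrogens by atom environment:
  5 × C (aromatic): no H
  4 × C: 2 H each → 8
  3 × C: 3 H each → 9
  2 × C: no H
  2 × Cl: no H
  2 × O: no H
  1 × C (aromatic): 1 H
  1 × F: no H
  1 × I: no H
  Total hydrogens = 18.
Molecular formula: C15H18Cl2FIO2

C15H18Cl2FIO2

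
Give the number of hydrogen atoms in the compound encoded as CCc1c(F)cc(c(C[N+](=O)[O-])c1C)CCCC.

20

Hydrogens are implicit in SMILES; fill each atom to its normal valence:
  5 × C: 2 H each → 10
  5 × C (aromatic): no H
  3 × C: 3 H each → 9
  1 × C (aromatic): 1 H
  1 × F: no H
  1 × N (charge +1): no H
  1 × O: no H
  1 × O (charge -1): no H
  Total hydrogens = 20.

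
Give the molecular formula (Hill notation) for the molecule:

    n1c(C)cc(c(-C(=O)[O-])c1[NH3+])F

C7H7FN2O2

Heavy atoms from the SMILES: 7 C, 1 F, 2 N, 2 O.
Implicit hydrogens by atom environment:
  4 × C (aromatic): no H
  1 × C: 3 H
  1 × C (aromatic): 1 H
  1 × C: no H
  1 × F: no H
  1 × N (charge +1): 3 H
  1 × N (aromatic): no H
  1 × O: no H
  1 × O (charge -1): no H
  Total hydrogens = 7.
Molecular formula: C7H7FN2O2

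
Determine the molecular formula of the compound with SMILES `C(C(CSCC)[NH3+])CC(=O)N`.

Heavy atoms from the SMILES: 7 C, 2 N, 1 O, 1 S.
Implicit hydrogens by atom environment:
  4 × C: 2 H each → 8
  1 × C: 3 H
  1 × C: 1 H
  1 × C: no H
  1 × N (charge +1): 3 H
  1 × N: 2 H
  1 × O: no H
  1 × S: no H
  Total hydrogens = 17.
Net charge +1.
Molecular formula: C7H17N2OS+

C7H17N2OS+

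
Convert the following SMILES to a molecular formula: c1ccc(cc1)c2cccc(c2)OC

C13H12O

Heavy atoms from the SMILES: 13 C, 1 O.
Implicit hydrogens by atom environment:
  9 × C (aromatic): 1 H each → 9
  3 × C (aromatic): no H
  1 × C: 3 H
  1 × O: no H
  Total hydrogens = 12.
Molecular formula: C13H12O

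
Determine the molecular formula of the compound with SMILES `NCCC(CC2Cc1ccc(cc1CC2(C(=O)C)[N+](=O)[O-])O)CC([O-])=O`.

C18H23N2O6-

Heavy atoms from the SMILES: 18 C, 2 N, 6 O.
Implicit hydrogens by atom environment:
  6 × C: 2 H each → 12
  3 × C (aromatic): 1 H each → 3
  3 × C (aromatic): no H
  3 × C: no H
  3 × O: no H
  2 × C: 1 H each → 2
  2 × O (charge -1): no H
  1 × C: 3 H
  1 × N: 2 H
  1 × N (charge +1): no H
  1 × O: 1 H
  Total hydrogens = 23.
Net charge -1.
Molecular formula: C18H23N2O6-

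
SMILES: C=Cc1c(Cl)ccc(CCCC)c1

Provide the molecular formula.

C12H15Cl

Heavy atoms from the SMILES: 12 C, 1 Cl.
Implicit hydrogens by atom environment:
  4 × C: 2 H each → 8
  3 × C (aromatic): 1 H each → 3
  3 × C (aromatic): no H
  1 × C: 3 H
  1 × C: 1 H
  1 × Cl: no H
  Total hydrogens = 15.
Molecular formula: C12H15Cl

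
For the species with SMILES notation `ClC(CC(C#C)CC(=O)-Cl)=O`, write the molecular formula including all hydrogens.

Heavy atoms from the SMILES: 7 C, 2 Cl, 2 O.
Implicit hydrogens by atom environment:
  3 × C: no H
  2 × C: 2 H each → 4
  2 × C: 1 H each → 2
  2 × Cl: no H
  2 × O: no H
  Total hydrogens = 6.
Molecular formula: C7H6Cl2O2

C7H6Cl2O2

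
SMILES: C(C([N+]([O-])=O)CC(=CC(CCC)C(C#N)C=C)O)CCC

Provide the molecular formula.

C16H26N2O3

Heavy atoms from the SMILES: 16 C, 2 N, 3 O.
Implicit hydrogens by atom environment:
  7 × C: 2 H each → 14
  5 × C: 1 H each → 5
  2 × C: 3 H each → 6
  2 × C: no H
  1 × N: no H
  1 × N (charge +1): no H
  1 × O: 1 H
  1 × O: no H
  1 × O (charge -1): no H
  Total hydrogens = 26.
Molecular formula: C16H26N2O3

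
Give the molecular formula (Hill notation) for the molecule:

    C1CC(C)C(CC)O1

C7H14O

Heavy atoms from the SMILES: 7 C, 1 O.
Implicit hydrogens by atom environment:
  3 × C: 2 H each → 6
  2 × C: 3 H each → 6
  2 × C: 1 H each → 2
  1 × O: no H
  Total hydrogens = 14.
Molecular formula: C7H14O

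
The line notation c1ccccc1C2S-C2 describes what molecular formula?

Heavy atoms from the SMILES: 8 C, 1 S.
Implicit hydrogens by atom environment:
  5 × C (aromatic): 1 H each → 5
  1 × C: 2 H
  1 × C: 1 H
  1 × C (aromatic): no H
  1 × S: no H
  Total hydrogens = 8.
Molecular formula: C8H8S

C8H8S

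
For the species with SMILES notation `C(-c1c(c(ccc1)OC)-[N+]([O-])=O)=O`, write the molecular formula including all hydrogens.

C8H7NO4

Heavy atoms from the SMILES: 8 C, 1 N, 4 O.
Implicit hydrogens by atom environment:
  3 × C (aromatic): 1 H each → 3
  3 × C (aromatic): no H
  3 × O: no H
  1 × C: 3 H
  1 × C: 1 H
  1 × N (charge +1): no H
  1 × O (charge -1): no H
  Total hydrogens = 7.
Molecular formula: C8H7NO4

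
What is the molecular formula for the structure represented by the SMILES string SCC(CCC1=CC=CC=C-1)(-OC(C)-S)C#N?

C13H17NOS2

Heavy atoms from the SMILES: 13 C, 1 N, 1 O, 2 S.
Implicit hydrogens by atom environment:
  5 × C (aromatic): 1 H each → 5
  3 × C: 2 H each → 6
  2 × C: no H
  2 × S: 1 H each → 2
  1 × C: 3 H
  1 × C: 1 H
  1 × C (aromatic): no H
  1 × N: no H
  1 × O: no H
  Total hydrogens = 17.
Molecular formula: C13H17NOS2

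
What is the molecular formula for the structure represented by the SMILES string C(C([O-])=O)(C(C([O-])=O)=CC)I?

Heavy atoms from the SMILES: 6 C, 1 I, 4 O.
Implicit hydrogens by atom environment:
  3 × C: no H
  2 × C: 1 H each → 2
  2 × O: no H
  2 × O (charge -1): no H
  1 × C: 3 H
  1 × I: no H
  Total hydrogens = 5.
Net charge -2.
Molecular formula: [C6H5IO4]2-

[C6H5IO4]2-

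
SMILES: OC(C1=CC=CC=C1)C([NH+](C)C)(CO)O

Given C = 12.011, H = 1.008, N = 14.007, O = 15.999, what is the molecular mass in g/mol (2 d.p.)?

212.27

Molecular formula: C11H18NO3+.
M = 11×12.011 + 18×1.008 + 1×14.007 + 3×15.999 = 212.27 g/mol.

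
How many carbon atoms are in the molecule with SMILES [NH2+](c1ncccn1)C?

The symbol for carbon appears 5 times in the SMILES. Lowercase c denotes aromatic carbon and counts toward C.

5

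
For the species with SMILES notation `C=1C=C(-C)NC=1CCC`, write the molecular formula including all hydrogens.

Heavy atoms from the SMILES: 8 C, 1 N.
Implicit hydrogens by atom environment:
  2 × C: 3 H each → 6
  2 × C: 2 H each → 4
  2 × C (aromatic): 1 H each → 2
  2 × C (aromatic): no H
  1 × N (aromatic): 1 H
  Total hydrogens = 13.
Molecular formula: C8H13N

C8H13N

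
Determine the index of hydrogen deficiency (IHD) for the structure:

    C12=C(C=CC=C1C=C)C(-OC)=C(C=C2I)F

Molecular formula from the SMILES: C13H10FIO.
DoU = (2C + 2 + N − H − X)/2 = (2·13 + 2 + 0 − 10 − 2)/2 = 16/2 = 8.
(Structurally: 2 ring(s) + 6 π bond(s) = 8.)

8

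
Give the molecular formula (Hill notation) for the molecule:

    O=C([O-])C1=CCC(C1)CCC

Heavy atoms from the SMILES: 9 C, 2 O.
Implicit hydrogens by atom environment:
  4 × C: 2 H each → 8
  2 × C: 1 H each → 2
  2 × C: no H
  1 × C: 3 H
  1 × O: no H
  1 × O (charge -1): no H
  Total hydrogens = 13.
Net charge -1.
Molecular formula: C9H13O2-

C9H13O2-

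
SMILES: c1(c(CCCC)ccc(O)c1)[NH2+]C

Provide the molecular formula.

C11H18NO+

Heavy atoms from the SMILES: 11 C, 1 N, 1 O.
Implicit hydrogens by atom environment:
  3 × C: 2 H each → 6
  3 × C (aromatic): 1 H each → 3
  3 × C (aromatic): no H
  2 × C: 3 H each → 6
  1 × N (charge +1): 2 H
  1 × O: 1 H
  Total hydrogens = 18.
Net charge +1.
Molecular formula: C11H18NO+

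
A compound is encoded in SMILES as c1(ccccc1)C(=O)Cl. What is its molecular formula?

Heavy atoms from the SMILES: 7 C, 1 Cl, 1 O.
Implicit hydrogens by atom environment:
  5 × C (aromatic): 1 H each → 5
  1 × C (aromatic): no H
  1 × C: no H
  1 × Cl: no H
  1 × O: no H
  Total hydrogens = 5.
Molecular formula: C7H5ClO

C7H5ClO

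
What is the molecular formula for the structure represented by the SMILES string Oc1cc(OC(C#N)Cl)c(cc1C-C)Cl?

Heavy atoms from the SMILES: 10 C, 2 Cl, 1 N, 2 O.
Implicit hydrogens by atom environment:
  4 × C (aromatic): no H
  2 × C (aromatic): 1 H each → 2
  2 × Cl: no H
  1 × C: 3 H
  1 × C: 2 H
  1 × C: 1 H
  1 × C: no H
  1 × N: no H
  1 × O: 1 H
  1 × O: no H
  Total hydrogens = 9.
Molecular formula: C10H9Cl2NO2

C10H9Cl2NO2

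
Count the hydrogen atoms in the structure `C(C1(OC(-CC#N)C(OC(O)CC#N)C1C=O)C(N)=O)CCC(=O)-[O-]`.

Hydrogens are implicit in SMILES; fill each atom to its normal valence:
  5 × C: 2 H each → 10
  5 × C: 1 H each → 5
  5 × C: no H
  5 × O: no H
  2 × N: no H
  1 × N: 2 H
  1 × O: 1 H
  1 × O (charge -1): no H
  Total hydrogens = 18.

18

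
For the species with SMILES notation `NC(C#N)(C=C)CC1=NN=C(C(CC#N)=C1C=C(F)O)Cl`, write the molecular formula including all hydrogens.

C13H11ClFN5O

Heavy atoms from the SMILES: 13 C, 1 Cl, 1 F, 5 N, 1 O.
Implicit hydrogens by atom environment:
  4 × C (aromatic): no H
  4 × C: no H
  3 × C: 2 H each → 6
  2 × C: 1 H each → 2
  2 × N (aromatic): no H
  2 × N: no H
  1 × Cl: no H
  1 × F: no H
  1 × N: 2 H
  1 × O: 1 H
  Total hydrogens = 11.
Molecular formula: C13H11ClFN5O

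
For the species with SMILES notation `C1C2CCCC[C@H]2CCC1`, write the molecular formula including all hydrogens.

Heavy atoms from the SMILES: 10 C.
Implicit hydrogens by atom environment:
  8 × C: 2 H each → 16
  2 × C: 1 H each → 2
  Total hydrogens = 18.
Molecular formula: C10H18

C10H18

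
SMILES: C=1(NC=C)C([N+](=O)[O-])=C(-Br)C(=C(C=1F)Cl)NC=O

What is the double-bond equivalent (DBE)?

Molecular formula from the SMILES: C9H6BrClFN3O3.
DoU = (2C + 2 + N − H − X)/2 = (2·9 + 2 + 3 − 6 − 3)/2 = 14/2 = 7.
(Structurally: 1 ring(s) + 6 π bond(s) = 7.)

7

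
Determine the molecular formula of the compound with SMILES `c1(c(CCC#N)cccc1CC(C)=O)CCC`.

Heavy atoms from the SMILES: 15 C, 1 N, 1 O.
Implicit hydrogens by atom environment:
  5 × C: 2 H each → 10
  3 × C (aromatic): 1 H each → 3
  3 × C (aromatic): no H
  2 × C: 3 H each → 6
  2 × C: no H
  1 × N: no H
  1 × O: no H
  Total hydrogens = 19.
Molecular formula: C15H19NO

C15H19NO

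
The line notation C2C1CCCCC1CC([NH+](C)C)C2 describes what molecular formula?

Heavy atoms from the SMILES: 12 C, 1 N.
Implicit hydrogens by atom environment:
  7 × C: 2 H each → 14
  3 × C: 1 H each → 3
  2 × C: 3 H each → 6
  1 × N (charge +1): 1 H
  Total hydrogens = 24.
Net charge +1.
Molecular formula: C12H24N+

C12H24N+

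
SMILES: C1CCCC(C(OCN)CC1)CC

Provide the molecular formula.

Heavy atoms from the SMILES: 11 C, 1 N, 1 O.
Implicit hydrogens by atom environment:
  8 × C: 2 H each → 16
  2 × C: 1 H each → 2
  1 × C: 3 H
  1 × N: 2 H
  1 × O: no H
  Total hydrogens = 23.
Molecular formula: C11H23NO

C11H23NO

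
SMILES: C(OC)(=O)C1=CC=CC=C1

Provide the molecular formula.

Heavy atoms from the SMILES: 8 C, 2 O.
Implicit hydrogens by atom environment:
  5 × C (aromatic): 1 H each → 5
  2 × O: no H
  1 × C: 3 H
  1 × C (aromatic): no H
  1 × C: no H
  Total hydrogens = 8.
Molecular formula: C8H8O2

C8H8O2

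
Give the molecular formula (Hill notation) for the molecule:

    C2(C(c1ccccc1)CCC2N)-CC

Heavy atoms from the SMILES: 13 C, 1 N.
Implicit hydrogens by atom environment:
  5 × C (aromatic): 1 H each → 5
  3 × C: 2 H each → 6
  3 × C: 1 H each → 3
  1 × C: 3 H
  1 × C (aromatic): no H
  1 × N: 2 H
  Total hydrogens = 19.
Molecular formula: C13H19N

C13H19N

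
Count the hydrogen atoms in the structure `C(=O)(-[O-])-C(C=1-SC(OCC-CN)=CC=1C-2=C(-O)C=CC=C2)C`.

Hydrogens are implicit in SMILES; fill each atom to its normal valence:
  5 × C (aromatic): 1 H each → 5
  5 × C (aromatic): no H
  3 × C: 2 H each → 6
  2 × O: no H
  1 × C: 3 H
  1 × C: 1 H
  1 × C: no H
  1 × N: 2 H
  1 × O: 1 H
  1 × O (charge -1): no H
  1 × S (aromatic): no H
  Total hydrogens = 18.

18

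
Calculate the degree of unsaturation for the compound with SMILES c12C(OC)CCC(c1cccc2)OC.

5

Molecular formula from the SMILES: C12H16O2.
DoU = (2C + 2 + N − H − X)/2 = (2·12 + 2 + 0 − 16 − 0)/2 = 10/2 = 5.
(Structurally: 2 ring(s) + 3 π bond(s) = 5.)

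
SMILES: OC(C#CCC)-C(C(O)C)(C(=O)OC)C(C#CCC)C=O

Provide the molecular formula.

C16H22O5

Heavy atoms from the SMILES: 16 C, 5 O.
Implicit hydrogens by atom environment:
  6 × C: no H
  4 × C: 3 H each → 12
  4 × C: 1 H each → 4
  3 × O: no H
  2 × C: 2 H each → 4
  2 × O: 1 H each → 2
  Total hydrogens = 22.
Molecular formula: C16H22O5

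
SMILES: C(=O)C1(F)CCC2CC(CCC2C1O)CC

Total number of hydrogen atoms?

Hydrogens are implicit in SMILES; fill each atom to its normal valence:
  6 × C: 2 H each → 12
  5 × C: 1 H each → 5
  1 × C: 3 H
  1 × C: no H
  1 × F: no H
  1 × O: 1 H
  1 × O: no H
  Total hydrogens = 21.

21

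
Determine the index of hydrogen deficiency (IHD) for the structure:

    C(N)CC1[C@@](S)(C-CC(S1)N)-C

1

Molecular formula from the SMILES: C8H18N2S2.
DoU = (2C + 2 + N − H − X)/2 = (2·8 + 2 + 2 − 18 − 0)/2 = 2/2 = 1.
(Structurally: 1 ring(s) + 0 π bond(s) = 1.)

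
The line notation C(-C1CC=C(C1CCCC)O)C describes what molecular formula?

Heavy atoms from the SMILES: 11 C, 1 O.
Implicit hydrogens by atom environment:
  5 × C: 2 H each → 10
  3 × C: 1 H each → 3
  2 × C: 3 H each → 6
  1 × C: no H
  1 × O: 1 H
  Total hydrogens = 20.
Molecular formula: C11H20O

C11H20O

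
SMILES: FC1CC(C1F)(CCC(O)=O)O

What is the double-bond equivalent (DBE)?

Molecular formula from the SMILES: C7H10F2O3.
DoU = (2C + 2 + N − H − X)/2 = (2·7 + 2 + 0 − 10 − 2)/2 = 4/2 = 2.
(Structurally: 1 ring(s) + 1 π bond(s) = 2.)

2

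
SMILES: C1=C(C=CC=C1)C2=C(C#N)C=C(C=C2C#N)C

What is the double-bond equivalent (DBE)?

Molecular formula from the SMILES: C15H10N2.
DoU = (2C + 2 + N − H − X)/2 = (2·15 + 2 + 2 − 10 − 0)/2 = 24/2 = 12.
(Structurally: 2 ring(s) + 10 π bond(s) = 12.)

12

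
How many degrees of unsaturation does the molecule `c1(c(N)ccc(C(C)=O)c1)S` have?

5

Molecular formula from the SMILES: C8H9NOS.
DoU = (2C + 2 + N − H − X)/2 = (2·8 + 2 + 1 − 9 − 0)/2 = 10/2 = 5.
(Structurally: 1 ring(s) + 4 π bond(s) = 5.)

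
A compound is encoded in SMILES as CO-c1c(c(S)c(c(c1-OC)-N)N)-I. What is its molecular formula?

Heavy atoms from the SMILES: 8 C, 1 I, 2 N, 2 O, 1 S.
Implicit hydrogens by atom environment:
  6 × C (aromatic): no H
  2 × C: 3 H each → 6
  2 × N: 2 H each → 4
  2 × O: no H
  1 × I: no H
  1 × S: 1 H
  Total hydrogens = 11.
Molecular formula: C8H11IN2O2S

C8H11IN2O2S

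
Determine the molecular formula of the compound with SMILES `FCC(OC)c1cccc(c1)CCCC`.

Heavy atoms from the SMILES: 13 C, 1 F, 1 O.
Implicit hydrogens by atom environment:
  4 × C: 2 H each → 8
  4 × C (aromatic): 1 H each → 4
  2 × C: 3 H each → 6
  2 × C (aromatic): no H
  1 × C: 1 H
  1 × F: no H
  1 × O: no H
  Total hydrogens = 19.
Molecular formula: C13H19FO

C13H19FO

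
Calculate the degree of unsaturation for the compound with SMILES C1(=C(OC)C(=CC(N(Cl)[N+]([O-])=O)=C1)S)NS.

5

Molecular formula from the SMILES: C7H8ClN3O3S2.
DoU = (2C + 2 + N − H − X)/2 = (2·7 + 2 + 3 − 8 − 1)/2 = 10/2 = 5.
(Structurally: 1 ring(s) + 4 π bond(s) = 5.)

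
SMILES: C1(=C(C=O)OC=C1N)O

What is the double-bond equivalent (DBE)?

4

Molecular formula from the SMILES: C5H5NO3.
DoU = (2C + 2 + N − H − X)/2 = (2·5 + 2 + 1 − 5 − 0)/2 = 8/2 = 4.
(Structurally: 1 ring(s) + 3 π bond(s) = 4.)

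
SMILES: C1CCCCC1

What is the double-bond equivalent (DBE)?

Molecular formula from the SMILES: C6H12.
DoU = (2C + 2 + N − H − X)/2 = (2·6 + 2 + 0 − 12 − 0)/2 = 2/2 = 1.
(Structurally: 1 ring(s) + 0 π bond(s) = 1.)

1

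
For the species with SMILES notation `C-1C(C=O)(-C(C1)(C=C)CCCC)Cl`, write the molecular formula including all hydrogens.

Heavy atoms from the SMILES: 11 C, 1 Cl, 1 O.
Implicit hydrogens by atom environment:
  6 × C: 2 H each → 12
  2 × C: 1 H each → 2
  2 × C: no H
  1 × C: 3 H
  1 × Cl: no H
  1 × O: no H
  Total hydrogens = 17.
Molecular formula: C11H17ClO

C11H17ClO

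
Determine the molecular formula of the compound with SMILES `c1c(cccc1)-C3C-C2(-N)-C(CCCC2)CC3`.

Heavy atoms from the SMILES: 16 C, 1 N.
Implicit hydrogens by atom environment:
  7 × C: 2 H each → 14
  5 × C (aromatic): 1 H each → 5
  2 × C: 1 H each → 2
  1 × C: no H
  1 × C (aromatic): no H
  1 × N: 2 H
  Total hydrogens = 23.
Molecular formula: C16H23N

C16H23N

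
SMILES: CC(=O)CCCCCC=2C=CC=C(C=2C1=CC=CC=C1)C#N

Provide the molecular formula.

C20H21NO

Heavy atoms from the SMILES: 20 C, 1 N, 1 O.
Implicit hydrogens by atom environment:
  8 × C (aromatic): 1 H each → 8
  5 × C: 2 H each → 10
  4 × C (aromatic): no H
  2 × C: no H
  1 × C: 3 H
  1 × N: no H
  1 × O: no H
  Total hydrogens = 21.
Molecular formula: C20H21NO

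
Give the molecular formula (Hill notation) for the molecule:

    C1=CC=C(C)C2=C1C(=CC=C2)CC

Heavy atoms from the SMILES: 13 C.
Implicit hydrogens by atom environment:
  6 × C (aromatic): 1 H each → 6
  4 × C (aromatic): no H
  2 × C: 3 H each → 6
  1 × C: 2 H
  Total hydrogens = 14.
Molecular formula: C13H14

C13H14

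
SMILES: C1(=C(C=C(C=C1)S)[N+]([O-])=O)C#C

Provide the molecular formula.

Heavy atoms from the SMILES: 8 C, 1 N, 2 O, 1 S.
Implicit hydrogens by atom environment:
  3 × C (aromatic): 1 H each → 3
  3 × C (aromatic): no H
  1 × C: 1 H
  1 × C: no H
  1 × N (charge +1): no H
  1 × O: no H
  1 × O (charge -1): no H
  1 × S: 1 H
  Total hydrogens = 5.
Molecular formula: C8H5NO2S

C8H5NO2S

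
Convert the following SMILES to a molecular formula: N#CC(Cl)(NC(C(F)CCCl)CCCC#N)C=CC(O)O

C13H18Cl2FN3O2

Heavy atoms from the SMILES: 13 C, 2 Cl, 1 F, 3 N, 2 O.
Implicit hydrogens by atom environment:
  5 × C: 2 H each → 10
  5 × C: 1 H each → 5
  3 × C: no H
  2 × Cl: no H
  2 × N: no H
  2 × O: 1 H each → 2
  1 × F: no H
  1 × N: 1 H
  Total hydrogens = 18.
Molecular formula: C13H18Cl2FN3O2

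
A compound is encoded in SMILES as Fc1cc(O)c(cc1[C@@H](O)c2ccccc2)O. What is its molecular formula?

C13H11FO3

Heavy atoms from the SMILES: 13 C, 1 F, 3 O.
Implicit hydrogens by atom environment:
  7 × C (aromatic): 1 H each → 7
  5 × C (aromatic): no H
  3 × O: 1 H each → 3
  1 × C: 1 H
  1 × F: no H
  Total hydrogens = 11.
Molecular formula: C13H11FO3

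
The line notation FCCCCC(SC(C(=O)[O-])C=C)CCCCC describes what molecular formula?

C14H24FO2S-

Heavy atoms from the SMILES: 14 C, 1 F, 2 O, 1 S.
Implicit hydrogens by atom environment:
  9 × C: 2 H each → 18
  3 × C: 1 H each → 3
  1 × C: 3 H
  1 × C: no H
  1 × F: no H
  1 × O: no H
  1 × O (charge -1): no H
  1 × S: no H
  Total hydrogens = 24.
Net charge -1.
Molecular formula: C14H24FO2S-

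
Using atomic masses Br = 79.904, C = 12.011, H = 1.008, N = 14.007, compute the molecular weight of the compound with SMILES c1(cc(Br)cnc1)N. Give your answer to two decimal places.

173.01

Molecular formula: C5H5BrN2.
M = 1×79.904 + 5×12.011 + 5×1.008 + 2×14.007 = 173.01 g/mol.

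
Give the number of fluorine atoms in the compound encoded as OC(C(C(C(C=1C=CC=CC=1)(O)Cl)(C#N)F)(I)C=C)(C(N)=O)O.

The symbol for fluorine appears 1 time in the SMILES.

1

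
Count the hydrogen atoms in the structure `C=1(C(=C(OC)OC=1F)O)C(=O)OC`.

7

Hydrogens are implicit in SMILES; fill each atom to its normal valence:
  4 × C (aromatic): no H
  3 × O: no H
  2 × C: 3 H each → 6
  1 × C: no H
  1 × F: no H
  1 × O: 1 H
  1 × O (aromatic): no H
  Total hydrogens = 7.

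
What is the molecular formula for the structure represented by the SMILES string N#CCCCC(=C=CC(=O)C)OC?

Heavy atoms from the SMILES: 10 C, 1 N, 2 O.
Implicit hydrogens by atom environment:
  4 × C: no H
  3 × C: 2 H each → 6
  2 × C: 3 H each → 6
  2 × O: no H
  1 × C: 1 H
  1 × N: no H
  Total hydrogens = 13.
Molecular formula: C10H13NO2

C10H13NO2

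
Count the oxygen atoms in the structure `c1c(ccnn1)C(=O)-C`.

1

The symbol for oxygen appears 1 time in the SMILES.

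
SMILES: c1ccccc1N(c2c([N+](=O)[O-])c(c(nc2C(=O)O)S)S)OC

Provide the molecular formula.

Heavy atoms from the SMILES: 13 C, 3 N, 5 O, 2 S.
Implicit hydrogens by atom environment:
  6 × C (aromatic): no H
  5 × C (aromatic): 1 H each → 5
  3 × O: no H
  2 × S: 1 H each → 2
  1 × C: 3 H
  1 × C: no H
  1 × N (aromatic): no H
  1 × N: no H
  1 × N (charge +1): no H
  1 × O: 1 H
  1 × O (charge -1): no H
  Total hydrogens = 11.
Molecular formula: C13H11N3O5S2

C13H11N3O5S2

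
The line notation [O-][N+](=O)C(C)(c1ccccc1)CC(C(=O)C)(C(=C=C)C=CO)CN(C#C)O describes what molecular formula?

C20H22N2O5

Heavy atoms from the SMILES: 20 C, 2 N, 5 O.
Implicit hydrogens by atom environment:
  6 × C: no H
  5 × C (aromatic): 1 H each → 5
  3 × C: 2 H each → 6
  3 × C: 1 H each → 3
  2 × C: 3 H each → 6
  2 × O: 1 H each → 2
  2 × O: no H
  1 × C (aromatic): no H
  1 × N (charge +1): no H
  1 × N: no H
  1 × O (charge -1): no H
  Total hydrogens = 22.
Molecular formula: C20H22N2O5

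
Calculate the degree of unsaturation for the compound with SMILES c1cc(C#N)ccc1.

6

Molecular formula from the SMILES: C7H5N.
DoU = (2C + 2 + N − H − X)/2 = (2·7 + 2 + 1 − 5 − 0)/2 = 12/2 = 6.
(Structurally: 1 ring(s) + 5 π bond(s) = 6.)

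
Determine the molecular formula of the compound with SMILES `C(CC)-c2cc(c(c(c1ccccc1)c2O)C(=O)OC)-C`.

C18H20O3

Heavy atoms from the SMILES: 18 C, 3 O.
Implicit hydrogens by atom environment:
  6 × C (aromatic): 1 H each → 6
  6 × C (aromatic): no H
  3 × C: 3 H each → 9
  2 × C: 2 H each → 4
  2 × O: no H
  1 × C: no H
  1 × O: 1 H
  Total hydrogens = 20.
Molecular formula: C18H20O3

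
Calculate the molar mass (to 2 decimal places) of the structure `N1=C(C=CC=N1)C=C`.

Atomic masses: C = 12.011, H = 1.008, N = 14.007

Molecular formula: C6H6N2.
M = 6×12.011 + 6×1.008 + 2×14.007 = 106.13 g/mol.

106.13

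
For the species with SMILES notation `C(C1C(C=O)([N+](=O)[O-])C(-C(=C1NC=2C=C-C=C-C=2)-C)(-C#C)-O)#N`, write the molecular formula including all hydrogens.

Heavy atoms from the SMILES: 16 C, 3 N, 4 O.
Implicit hydrogens by atom environment:
  6 × C: no H
  5 × C (aromatic): 1 H each → 5
  3 × C: 1 H each → 3
  2 × O: no H
  1 × C: 3 H
  1 × C (aromatic): no H
  1 × N: 1 H
  1 × N (charge +1): no H
  1 × N: no H
  1 × O: 1 H
  1 × O (charge -1): no H
  Total hydrogens = 13.
Molecular formula: C16H13N3O4

C16H13N3O4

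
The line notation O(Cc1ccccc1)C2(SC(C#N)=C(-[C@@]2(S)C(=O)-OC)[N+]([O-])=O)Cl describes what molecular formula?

Heavy atoms from the SMILES: 14 C, 1 Cl, 2 N, 5 O, 2 S.
Implicit hydrogens by atom environment:
  6 × C: no H
  5 × C (aromatic): 1 H each → 5
  4 × O: no H
  1 × C: 3 H
  1 × C: 2 H
  1 × C (aromatic): no H
  1 × Cl: no H
  1 × N (charge +1): no H
  1 × N: no H
  1 × O (charge -1): no H
  1 × S: 1 H
  1 × S: no H
  Total hydrogens = 11.
Molecular formula: C14H11ClN2O5S2

C14H11ClN2O5S2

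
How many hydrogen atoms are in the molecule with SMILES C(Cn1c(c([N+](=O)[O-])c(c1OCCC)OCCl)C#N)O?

Hydrogens are implicit in SMILES; fill each atom to its normal valence:
  5 × C: 2 H each → 10
  4 × C (aromatic): no H
  3 × O: no H
  1 × C: 3 H
  1 × C: no H
  1 × Cl: no H
  1 × N (aromatic): no H
  1 × N (charge +1): no H
  1 × N: no H
  1 × O: 1 H
  1 × O (charge -1): no H
  Total hydrogens = 14.

14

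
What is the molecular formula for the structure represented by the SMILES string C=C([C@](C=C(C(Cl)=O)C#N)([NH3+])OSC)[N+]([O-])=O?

C8H9ClN3O4S+

Heavy atoms from the SMILES: 8 C, 1 Cl, 3 N, 4 O, 1 S.
Implicit hydrogens by atom environment:
  5 × C: no H
  3 × O: no H
  1 × C: 3 H
  1 × C: 2 H
  1 × C: 1 H
  1 × Cl: no H
  1 × N (charge +1): 3 H
  1 × N (charge +1): no H
  1 × N: no H
  1 × O (charge -1): no H
  1 × S: no H
  Total hydrogens = 9.
Net charge +1.
Molecular formula: C8H9ClN3O4S+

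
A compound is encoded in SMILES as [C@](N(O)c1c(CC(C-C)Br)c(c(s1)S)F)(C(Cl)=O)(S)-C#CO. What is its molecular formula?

Heavy atoms from the SMILES: 1 Br, 12 C, 1 Cl, 1 F, 1 N, 3 O, 3 S.
Implicit hydrogens by atom environment:
  4 × C (aromatic): no H
  4 × C: no H
  2 × C: 2 H each → 4
  2 × O: 1 H each → 2
  2 × S: 1 H each → 2
  1 × Br: no H
  1 × C: 3 H
  1 × C: 1 H
  1 × Cl: no H
  1 × F: no H
  1 × N: no H
  1 × O: no H
  1 × S (aromatic): no H
  Total hydrogens = 12.
Molecular formula: C12H12BrClFNO3S3

C12H12BrClFNO3S3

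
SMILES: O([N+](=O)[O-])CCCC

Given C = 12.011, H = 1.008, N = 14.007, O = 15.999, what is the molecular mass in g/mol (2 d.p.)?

Molecular formula: C4H9NO3.
M = 4×12.011 + 9×1.008 + 1×14.007 + 3×15.999 = 119.12 g/mol.

119.12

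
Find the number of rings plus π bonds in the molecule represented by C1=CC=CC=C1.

Molecular formula from the SMILES: C6H6.
DoU = (2C + 2 + N − H − X)/2 = (2·6 + 2 + 0 − 6 − 0)/2 = 8/2 = 4.
(Structurally: 1 ring(s) + 3 π bond(s) = 4.)

4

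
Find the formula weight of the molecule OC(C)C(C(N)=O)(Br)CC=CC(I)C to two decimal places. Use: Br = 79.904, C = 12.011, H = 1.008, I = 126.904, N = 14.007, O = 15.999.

376.03

Molecular formula: C9H15BrINO2.
M = 1×79.904 + 9×12.011 + 15×1.008 + 1×126.904 + 1×14.007 + 2×15.999 = 376.03 g/mol.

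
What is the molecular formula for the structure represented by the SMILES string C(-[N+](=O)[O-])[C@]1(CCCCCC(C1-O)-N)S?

C9H18N2O3S

Heavy atoms from the SMILES: 9 C, 2 N, 3 O, 1 S.
Implicit hydrogens by atom environment:
  6 × C: 2 H each → 12
  2 × C: 1 H each → 2
  1 × C: no H
  1 × N: 2 H
  1 × N (charge +1): no H
  1 × O: 1 H
  1 × O: no H
  1 × O (charge -1): no H
  1 × S: 1 H
  Total hydrogens = 18.
Molecular formula: C9H18N2O3S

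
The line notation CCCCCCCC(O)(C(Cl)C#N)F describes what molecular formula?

Heavy atoms from the SMILES: 10 C, 1 Cl, 1 F, 1 N, 1 O.
Implicit hydrogens by atom environment:
  6 × C: 2 H each → 12
  2 × C: no H
  1 × C: 3 H
  1 × C: 1 H
  1 × Cl: no H
  1 × F: no H
  1 × N: no H
  1 × O: 1 H
  Total hydrogens = 17.
Molecular formula: C10H17ClFNO

C10H17ClFNO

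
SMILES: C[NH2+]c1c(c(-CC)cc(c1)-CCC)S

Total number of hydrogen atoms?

20

Hydrogens are implicit in SMILES; fill each atom to its normal valence:
  4 × C (aromatic): no H
  3 × C: 3 H each → 9
  3 × C: 2 H each → 6
  2 × C (aromatic): 1 H each → 2
  1 × N (charge +1): 2 H
  1 × S: 1 H
  Total hydrogens = 20.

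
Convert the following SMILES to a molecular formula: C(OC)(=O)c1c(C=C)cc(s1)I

C8H7IO2S

Heavy atoms from the SMILES: 8 C, 1 I, 2 O, 1 S.
Implicit hydrogens by atom environment:
  3 × C (aromatic): no H
  2 × O: no H
  1 × C: 3 H
  1 × C: 2 H
  1 × C (aromatic): 1 H
  1 × C: 1 H
  1 × C: no H
  1 × I: no H
  1 × S (aromatic): no H
  Total hydrogens = 7.
Molecular formula: C8H7IO2S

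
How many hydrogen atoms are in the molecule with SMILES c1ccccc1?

6

Hydrogens are implicit in SMILES; fill each atom to its normal valence:
  6 × C (aromatic): 1 H each → 6
  Total hydrogens = 6.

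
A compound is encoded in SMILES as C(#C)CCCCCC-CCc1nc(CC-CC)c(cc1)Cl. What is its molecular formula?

Heavy atoms from the SMILES: 19 C, 1 Cl, 1 N.
Implicit hydrogens by atom environment:
  11 × C: 2 H each → 22
  3 × C (aromatic): no H
  2 × C (aromatic): 1 H each → 2
  1 × C: 3 H
  1 × C: 1 H
  1 × C: no H
  1 × Cl: no H
  1 × N (aromatic): no H
  Total hydrogens = 28.
Molecular formula: C19H28ClN

C19H28ClN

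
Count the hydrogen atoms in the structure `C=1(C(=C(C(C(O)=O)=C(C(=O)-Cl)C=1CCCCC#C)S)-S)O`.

Hydrogens are implicit in SMILES; fill each atom to its normal valence:
  6 × C (aromatic): no H
  4 × C: 2 H each → 8
  3 × C: no H
  2 × O: 1 H each → 2
  2 × O: no H
  2 × S: 1 H each → 2
  1 × C: 1 H
  1 × Cl: no H
  Total hydrogens = 13.

13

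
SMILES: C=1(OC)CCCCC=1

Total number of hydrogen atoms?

Hydrogens are implicit in SMILES; fill each atom to its normal valence:
  4 × C: 2 H each → 8
  1 × C: 3 H
  1 × C: 1 H
  1 × C: no H
  1 × O: no H
  Total hydrogens = 12.

12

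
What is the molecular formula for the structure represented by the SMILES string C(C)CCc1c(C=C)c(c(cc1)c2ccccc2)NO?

C18H21NO

Heavy atoms from the SMILES: 18 C, 1 N, 1 O.
Implicit hydrogens by atom environment:
  7 × C (aromatic): 1 H each → 7
  5 × C (aromatic): no H
  4 × C: 2 H each → 8
  1 × C: 3 H
  1 × C: 1 H
  1 × N: 1 H
  1 × O: 1 H
  Total hydrogens = 21.
Molecular formula: C18H21NO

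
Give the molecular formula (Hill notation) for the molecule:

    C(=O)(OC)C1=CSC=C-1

Heavy atoms from the SMILES: 6 C, 2 O, 1 S.
Implicit hydrogens by atom environment:
  3 × C (aromatic): 1 H each → 3
  2 × O: no H
  1 × C: 3 H
  1 × C (aromatic): no H
  1 × C: no H
  1 × S (aromatic): no H
  Total hydrogens = 6.
Molecular formula: C6H6O2S

C6H6O2S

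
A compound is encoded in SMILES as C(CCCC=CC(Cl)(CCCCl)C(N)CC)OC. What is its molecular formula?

C14H27Cl2NO

Heavy atoms from the SMILES: 14 C, 2 Cl, 1 N, 1 O.
Implicit hydrogens by atom environment:
  8 × C: 2 H each → 16
  3 × C: 1 H each → 3
  2 × C: 3 H each → 6
  2 × Cl: no H
  1 × C: no H
  1 × N: 2 H
  1 × O: no H
  Total hydrogens = 27.
Molecular formula: C14H27Cl2NO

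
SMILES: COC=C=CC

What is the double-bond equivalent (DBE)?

Molecular formula from the SMILES: C5H8O.
DoU = (2C + 2 + N − H − X)/2 = (2·5 + 2 + 0 − 8 − 0)/2 = 4/2 = 2.
(Structurally: 0 ring(s) + 2 π bond(s) = 2.)

2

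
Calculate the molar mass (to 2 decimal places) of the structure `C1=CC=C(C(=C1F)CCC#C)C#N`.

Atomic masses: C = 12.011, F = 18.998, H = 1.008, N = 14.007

173.19

Molecular formula: C11H8FN.
M = 11×12.011 + 1×18.998 + 8×1.008 + 1×14.007 = 173.19 g/mol.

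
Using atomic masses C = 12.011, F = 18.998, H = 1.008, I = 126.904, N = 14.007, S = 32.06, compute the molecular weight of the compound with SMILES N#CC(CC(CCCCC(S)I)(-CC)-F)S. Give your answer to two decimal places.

Molecular formula: C11H19FINS2.
M = 11×12.011 + 1×18.998 + 19×1.008 + 1×126.904 + 1×14.007 + 2×32.06 = 375.30 g/mol.

375.30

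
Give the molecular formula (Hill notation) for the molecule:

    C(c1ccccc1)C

C8H10

Heavy atoms from the SMILES: 8 C.
Implicit hydrogens by atom environment:
  5 × C (aromatic): 1 H each → 5
  1 × C: 3 H
  1 × C: 2 H
  1 × C (aromatic): no H
  Total hydrogens = 10.
Molecular formula: C8H10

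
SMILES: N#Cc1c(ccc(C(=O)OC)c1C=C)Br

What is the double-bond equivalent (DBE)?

Molecular formula from the SMILES: C11H8BrNO2.
DoU = (2C + 2 + N − H − X)/2 = (2·11 + 2 + 1 − 8 − 1)/2 = 16/2 = 8.
(Structurally: 1 ring(s) + 7 π bond(s) = 8.)

8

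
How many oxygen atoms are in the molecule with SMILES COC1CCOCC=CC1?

2

The symbol for oxygen appears 2 times in the SMILES.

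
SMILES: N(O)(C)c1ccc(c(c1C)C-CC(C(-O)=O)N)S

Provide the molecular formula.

C12H18N2O3S

Heavy atoms from the SMILES: 12 C, 2 N, 3 O, 1 S.
Implicit hydrogens by atom environment:
  4 × C (aromatic): no H
  2 × C: 3 H each → 6
  2 × C: 2 H each → 4
  2 × C (aromatic): 1 H each → 2
  2 × O: 1 H each → 2
  1 × C: 1 H
  1 × C: no H
  1 × N: 2 H
  1 × N: no H
  1 × O: no H
  1 × S: 1 H
  Total hydrogens = 18.
Molecular formula: C12H18N2O3S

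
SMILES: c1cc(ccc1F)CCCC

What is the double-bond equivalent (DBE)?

Molecular formula from the SMILES: C10H13F.
DoU = (2C + 2 + N − H − X)/2 = (2·10 + 2 + 0 − 13 − 1)/2 = 8/2 = 4.
(Structurally: 1 ring(s) + 3 π bond(s) = 4.)

4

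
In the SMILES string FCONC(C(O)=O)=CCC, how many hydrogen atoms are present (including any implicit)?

10

Hydrogens are implicit in SMILES; fill each atom to its normal valence:
  2 × C: 2 H each → 4
  2 × C: no H
  2 × O: no H
  1 × C: 3 H
  1 × C: 1 H
  1 × F: no H
  1 × N: 1 H
  1 × O: 1 H
  Total hydrogens = 10.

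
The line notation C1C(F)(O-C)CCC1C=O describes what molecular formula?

Heavy atoms from the SMILES: 7 C, 1 F, 2 O.
Implicit hydrogens by atom environment:
  3 × C: 2 H each → 6
  2 × C: 1 H each → 2
  2 × O: no H
  1 × C: 3 H
  1 × C: no H
  1 × F: no H
  Total hydrogens = 11.
Molecular formula: C7H11FO2

C7H11FO2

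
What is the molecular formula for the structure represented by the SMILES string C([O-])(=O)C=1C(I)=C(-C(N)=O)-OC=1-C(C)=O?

C8H5INO5-

Heavy atoms from the SMILES: 8 C, 1 I, 1 N, 5 O.
Implicit hydrogens by atom environment:
  4 × C (aromatic): no H
  3 × C: no H
  3 × O: no H
  1 × C: 3 H
  1 × I: no H
  1 × N: 2 H
  1 × O (aromatic): no H
  1 × O (charge -1): no H
  Total hydrogens = 5.
Net charge -1.
Molecular formula: C8H5INO5-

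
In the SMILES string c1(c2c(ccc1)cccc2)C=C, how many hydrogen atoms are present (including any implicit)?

Hydrogens are implicit in SMILES; fill each atom to its normal valence:
  7 × C (aromatic): 1 H each → 7
  3 × C (aromatic): no H
  1 × C: 2 H
  1 × C: 1 H
  Total hydrogens = 10.

10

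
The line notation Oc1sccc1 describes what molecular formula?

Heavy atoms from the SMILES: 4 C, 1 O, 1 S.
Implicit hydrogens by atom environment:
  3 × C (aromatic): 1 H each → 3
  1 × C (aromatic): no H
  1 × O: 1 H
  1 × S (aromatic): no H
  Total hydrogens = 4.
Molecular formula: C4H4OS

C4H4OS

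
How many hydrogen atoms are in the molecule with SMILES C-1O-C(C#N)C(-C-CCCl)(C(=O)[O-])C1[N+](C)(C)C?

Hydrogens are implicit in SMILES; fill each atom to its normal valence:
  4 × C: 2 H each → 8
  3 × C: 3 H each → 9
  3 × C: no H
  2 × C: 1 H each → 2
  2 × O: no H
  1 × Cl: no H
  1 × N (charge +1): no H
  1 × N: no H
  1 × O (charge -1): no H
  Total hydrogens = 19.

19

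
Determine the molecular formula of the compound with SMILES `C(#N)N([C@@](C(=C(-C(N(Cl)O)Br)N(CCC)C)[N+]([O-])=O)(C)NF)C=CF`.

Heavy atoms from the SMILES: 1 Br, 12 C, 1 Cl, 2 F, 6 N, 3 O.
Implicit hydrogens by atom environment:
  4 × C: no H
  4 × N: no H
  3 × C: 3 H each → 9
  3 × C: 1 H each → 3
  2 × C: 2 H each → 4
  2 × F: no H
  1 × Br: no H
  1 × Cl: no H
  1 × N: 1 H
  1 × N (charge +1): no H
  1 × O: 1 H
  1 × O: no H
  1 × O (charge -1): no H
  Total hydrogens = 18.
Molecular formula: C12H18BrClF2N6O3

C12H18BrClF2N6O3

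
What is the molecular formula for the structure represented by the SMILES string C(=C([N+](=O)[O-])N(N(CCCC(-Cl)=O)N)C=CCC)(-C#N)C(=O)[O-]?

C12H15ClN5O5-

Heavy atoms from the SMILES: 12 C, 1 Cl, 5 N, 5 O.
Implicit hydrogens by atom environment:
  5 × C: no H
  4 × C: 2 H each → 8
  3 × N: no H
  3 × O: no H
  2 × C: 1 H each → 2
  2 × O (charge -1): no H
  1 × C: 3 H
  1 × Cl: no H
  1 × N: 2 H
  1 × N (charge +1): no H
  Total hydrogens = 15.
Net charge -1.
Molecular formula: C12H15ClN5O5-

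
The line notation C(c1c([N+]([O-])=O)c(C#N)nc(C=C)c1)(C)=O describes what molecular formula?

C10H7N3O3

Heavy atoms from the SMILES: 10 C, 3 N, 3 O.
Implicit hydrogens by atom environment:
  4 × C (aromatic): no H
  2 × C: no H
  2 × O: no H
  1 × C: 3 H
  1 × C: 2 H
  1 × C (aromatic): 1 H
  1 × C: 1 H
  1 × N (aromatic): no H
  1 × N: no H
  1 × N (charge +1): no H
  1 × O (charge -1): no H
  Total hydrogens = 7.
Molecular formula: C10H7N3O3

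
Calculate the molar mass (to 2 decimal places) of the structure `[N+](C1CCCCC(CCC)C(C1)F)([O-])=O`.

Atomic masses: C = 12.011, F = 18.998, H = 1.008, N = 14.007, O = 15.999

217.28

Molecular formula: C11H20FNO2.
M = 11×12.011 + 1×18.998 + 20×1.008 + 1×14.007 + 2×15.999 = 217.28 g/mol.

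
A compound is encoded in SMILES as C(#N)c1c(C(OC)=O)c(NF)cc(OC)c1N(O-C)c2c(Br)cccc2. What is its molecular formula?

C17H15BrFN3O4

Heavy atoms from the SMILES: 1 Br, 17 C, 1 F, 3 N, 4 O.
Implicit hydrogens by atom environment:
  7 × C (aromatic): no H
  5 × C (aromatic): 1 H each → 5
  4 × O: no H
  3 × C: 3 H each → 9
  2 × C: no H
  2 × N: no H
  1 × Br: no H
  1 × F: no H
  1 × N: 1 H
  Total hydrogens = 15.
Molecular formula: C17H15BrFN3O4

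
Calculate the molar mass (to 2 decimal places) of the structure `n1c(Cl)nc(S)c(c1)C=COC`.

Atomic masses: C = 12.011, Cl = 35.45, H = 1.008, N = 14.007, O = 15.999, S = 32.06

Molecular formula: C7H7ClN2OS.
M = 7×12.011 + 1×35.45 + 7×1.008 + 2×14.007 + 1×15.999 + 1×32.06 = 202.66 g/mol.

202.66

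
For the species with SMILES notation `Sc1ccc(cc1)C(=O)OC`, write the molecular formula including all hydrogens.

C8H8O2S

Heavy atoms from the SMILES: 8 C, 2 O, 1 S.
Implicit hydrogens by atom environment:
  4 × C (aromatic): 1 H each → 4
  2 × C (aromatic): no H
  2 × O: no H
  1 × C: 3 H
  1 × C: no H
  1 × S: 1 H
  Total hydrogens = 8.
Molecular formula: C8H8O2S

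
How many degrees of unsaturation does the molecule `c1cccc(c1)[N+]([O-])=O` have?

5

Molecular formula from the SMILES: C6H5NO2.
DoU = (2C + 2 + N − H − X)/2 = (2·6 + 2 + 1 − 5 − 0)/2 = 10/2 = 5.
(Structurally: 1 ring(s) + 4 π bond(s) = 5.)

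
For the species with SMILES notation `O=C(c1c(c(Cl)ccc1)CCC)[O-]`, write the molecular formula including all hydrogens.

C10H10ClO2-

Heavy atoms from the SMILES: 10 C, 1 Cl, 2 O.
Implicit hydrogens by atom environment:
  3 × C (aromatic): 1 H each → 3
  3 × C (aromatic): no H
  2 × C: 2 H each → 4
  1 × C: 3 H
  1 × C: no H
  1 × Cl: no H
  1 × O: no H
  1 × O (charge -1): no H
  Total hydrogens = 10.
Net charge -1.
Molecular formula: C10H10ClO2-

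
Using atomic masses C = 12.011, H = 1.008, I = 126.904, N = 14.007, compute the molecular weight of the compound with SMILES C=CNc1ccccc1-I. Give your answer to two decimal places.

Molecular formula: C8H8IN.
M = 8×12.011 + 8×1.008 + 1×126.904 + 1×14.007 = 245.06 g/mol.

245.06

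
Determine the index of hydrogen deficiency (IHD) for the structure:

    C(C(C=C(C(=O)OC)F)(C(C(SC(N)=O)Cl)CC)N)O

Molecular formula from the SMILES: C11H18ClFN2O4S.
DoU = (2C + 2 + N − H − X)/2 = (2·11 + 2 + 2 − 18 − 2)/2 = 6/2 = 3.
(Structurally: 0 ring(s) + 3 π bond(s) = 3.)

3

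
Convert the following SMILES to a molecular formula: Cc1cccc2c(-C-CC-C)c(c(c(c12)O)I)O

C15H17IO2

Heavy atoms from the SMILES: 15 C, 1 I, 2 O.
Implicit hydrogens by atom environment:
  7 × C (aromatic): no H
  3 × C: 2 H each → 6
  3 × C (aromatic): 1 H each → 3
  2 × C: 3 H each → 6
  2 × O: 1 H each → 2
  1 × I: no H
  Total hydrogens = 17.
Molecular formula: C15H17IO2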